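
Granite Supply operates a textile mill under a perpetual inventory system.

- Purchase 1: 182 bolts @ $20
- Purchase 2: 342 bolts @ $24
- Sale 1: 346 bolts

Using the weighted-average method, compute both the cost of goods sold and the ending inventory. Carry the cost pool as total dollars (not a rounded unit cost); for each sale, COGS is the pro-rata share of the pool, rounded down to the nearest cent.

After Purchase 1: 182 on hand, pool $3,640.00 (≈ $20.0000 each)
After Purchase 2: 524 on hand, pool $11,848.00 (≈ $22.6107 each)
Sale 1, sell 346: 346/524 × $11,848.00 → $7,823.29
Ending inventory (cost pool remaining) = $4,024.71
Check: goods available $11,848.00 = COGS $7,823.29 + ending $4,024.71

COGS = $7,823.29; ending inventory = $4,024.71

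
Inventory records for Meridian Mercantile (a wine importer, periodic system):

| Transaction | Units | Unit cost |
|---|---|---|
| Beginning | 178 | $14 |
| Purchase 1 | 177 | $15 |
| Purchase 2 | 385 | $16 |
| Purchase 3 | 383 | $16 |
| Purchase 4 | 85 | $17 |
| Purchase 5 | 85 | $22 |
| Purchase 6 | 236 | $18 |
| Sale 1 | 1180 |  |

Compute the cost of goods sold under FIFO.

COGS = $18,404

Sale 1 (1180) [FIFO — oldest first]: 178 @ $14 + 177 @ $15 + 385 @ $16 + 383 @ $16 + 57 @ $17 = $18,404
Ending inventory: 28 @ $17 + 85 @ $22 + 236 @ $18 = $6,594
Check: goods available $24,998 = COGS $18,404 + ending $6,594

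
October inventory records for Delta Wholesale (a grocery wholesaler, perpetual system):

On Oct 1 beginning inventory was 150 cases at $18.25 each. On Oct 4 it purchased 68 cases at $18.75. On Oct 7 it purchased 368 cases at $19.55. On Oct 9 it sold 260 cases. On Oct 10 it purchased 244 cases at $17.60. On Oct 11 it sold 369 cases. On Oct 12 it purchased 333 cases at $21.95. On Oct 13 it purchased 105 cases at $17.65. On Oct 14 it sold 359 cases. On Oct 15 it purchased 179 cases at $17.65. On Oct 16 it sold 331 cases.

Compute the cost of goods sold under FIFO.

COGS = $25,564.05

Oct 9, 260 sold [FIFO — oldest first]: 150 @ $18.25 + 68 @ $18.75 + 42 @ $19.55 = $4,833.60
Oct 11, 369 sold [FIFO — oldest first]: 326 @ $19.55 + 43 @ $17.60 = $7,130.10
Oct 14, 359 sold [FIFO — oldest first]: 201 @ $17.60 + 158 @ $21.95 = $7,005.70
Oct 16, 331 sold [FIFO — oldest first]: 175 @ $21.95 + 105 @ $17.65 + 51 @ $17.65 = $6,594.65
Total COGS = $4,833.60 + $7,130.10 + $7,005.70 + $6,594.65 = $25,564.05
Ending inventory: 128 @ $17.65 = $2,259.20
Check: goods available $27,823.25 = COGS $25,564.05 + ending $2,259.20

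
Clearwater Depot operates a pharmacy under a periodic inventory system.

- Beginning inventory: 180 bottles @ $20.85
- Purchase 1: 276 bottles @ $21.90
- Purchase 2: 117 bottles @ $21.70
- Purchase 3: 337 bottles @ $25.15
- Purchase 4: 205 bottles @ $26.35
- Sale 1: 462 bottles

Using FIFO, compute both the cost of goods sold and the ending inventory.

COGS = $9,927.60; ending inventory = $16,286.00

Sale 1 (462) [FIFO — oldest first]: 180 @ $20.85 + 276 @ $21.90 + 6 @ $21.70 = $9,927.60
Ending inventory: 111 @ $21.70 + 337 @ $25.15 + 205 @ $26.35 = $16,286.00
Check: goods available $26,213.60 = COGS $9,927.60 + ending $16,286.00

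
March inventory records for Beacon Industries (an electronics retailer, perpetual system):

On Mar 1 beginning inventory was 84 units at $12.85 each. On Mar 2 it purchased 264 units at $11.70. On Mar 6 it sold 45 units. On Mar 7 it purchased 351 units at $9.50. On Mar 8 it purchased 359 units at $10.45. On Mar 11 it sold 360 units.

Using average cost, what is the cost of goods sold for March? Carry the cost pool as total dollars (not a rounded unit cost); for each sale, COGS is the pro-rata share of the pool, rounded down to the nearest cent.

After Mar 1: 84 on hand, pool $1,079.40 (≈ $12.8500 each)
After Mar 2: 348 on hand, pool $4,168.20 (≈ $11.9776 each)
Mar 6, sell 45: 45/348 × $4,168.20 → $538.99
After Mar 7: 654 on hand, pool $6,963.71 (≈ $10.6479 each)
After Mar 8: 1013 on hand, pool $10,715.26 (≈ $10.5777 each)
Mar 11, sell 360: 360/1013 × $10,715.26 → $3,807.98
Total COGS = $538.99 + $3,807.98 = $4,346.97
Ending inventory (cost pool remaining) = $6,907.28

COGS = $4,346.97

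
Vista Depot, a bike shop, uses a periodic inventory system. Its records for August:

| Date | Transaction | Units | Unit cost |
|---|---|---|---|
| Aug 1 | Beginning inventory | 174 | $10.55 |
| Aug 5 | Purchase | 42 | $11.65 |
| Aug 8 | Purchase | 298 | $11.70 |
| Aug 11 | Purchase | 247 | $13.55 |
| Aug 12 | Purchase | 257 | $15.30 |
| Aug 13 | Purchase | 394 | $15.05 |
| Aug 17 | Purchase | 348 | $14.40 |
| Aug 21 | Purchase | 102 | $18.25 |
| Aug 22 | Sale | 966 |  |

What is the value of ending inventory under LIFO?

Aug 22, 966 sold [LIFO — newest first]: 102 @ $18.25 + 348 @ $14.40 + 394 @ $15.05 + 122 @ $15.30 = $14,669.00
Ending inventory: 174 @ $10.55 + 42 @ $11.65 + 298 @ $11.70 + 247 @ $13.55 + 135 @ $15.30 = $11,223.95
Check: goods available $25,892.95 = COGS $14,669.00 + ending $11,223.95

Ending inventory = $11,223.95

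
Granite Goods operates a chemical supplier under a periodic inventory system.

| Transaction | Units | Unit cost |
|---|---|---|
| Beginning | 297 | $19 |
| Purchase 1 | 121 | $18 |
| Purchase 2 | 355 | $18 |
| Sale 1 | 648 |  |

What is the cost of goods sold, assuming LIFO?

Sale 1 (648) [LIFO — newest first]: 355 @ $18 + 121 @ $18 + 172 @ $19 = $11,836
Ending inventory: 125 @ $19 = $2,375

COGS = $11,836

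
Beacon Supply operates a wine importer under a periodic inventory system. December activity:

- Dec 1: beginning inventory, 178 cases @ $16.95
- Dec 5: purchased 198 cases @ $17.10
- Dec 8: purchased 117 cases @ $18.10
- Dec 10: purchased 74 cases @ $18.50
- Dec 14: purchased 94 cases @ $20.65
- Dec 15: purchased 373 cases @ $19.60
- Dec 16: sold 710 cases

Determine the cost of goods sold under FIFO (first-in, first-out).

Dec 16, 710 sold [FIFO — oldest first]: 178 @ $16.95 + 198 @ $17.10 + 117 @ $18.10 + 74 @ $18.50 + 94 @ $20.65 + 49 @ $19.60 = $12,791.10
Ending inventory: 324 @ $19.60 = $6,350.40

COGS = $12,791.10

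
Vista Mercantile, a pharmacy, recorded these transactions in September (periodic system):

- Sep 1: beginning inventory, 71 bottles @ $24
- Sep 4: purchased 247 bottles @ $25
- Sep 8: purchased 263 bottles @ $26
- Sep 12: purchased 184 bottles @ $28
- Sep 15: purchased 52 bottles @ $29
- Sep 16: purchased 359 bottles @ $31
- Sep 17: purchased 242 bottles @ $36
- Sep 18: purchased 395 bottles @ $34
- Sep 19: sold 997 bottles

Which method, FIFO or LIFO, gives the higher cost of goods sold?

FIFO COGS: 71 @ $24 + 247 @ $25 + 263 @ $26 + 184 @ $28 + 52 @ $29 + 180 @ $31 = $26,957
LIFO COGS: 395 @ $34 + 242 @ $36 + 359 @ $31 + 1 @ $29 = $33,300

LIFO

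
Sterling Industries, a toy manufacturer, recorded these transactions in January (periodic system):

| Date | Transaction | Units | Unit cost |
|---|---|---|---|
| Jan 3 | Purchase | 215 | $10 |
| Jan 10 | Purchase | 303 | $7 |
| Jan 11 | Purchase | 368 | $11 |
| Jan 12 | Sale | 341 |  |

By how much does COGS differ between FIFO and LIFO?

$719

FIFO COGS: 215 @ $10 + 126 @ $7 = $3,032
LIFO COGS: 341 @ $11 = $3,751
Difference = |$3,032 − $3,751| = $719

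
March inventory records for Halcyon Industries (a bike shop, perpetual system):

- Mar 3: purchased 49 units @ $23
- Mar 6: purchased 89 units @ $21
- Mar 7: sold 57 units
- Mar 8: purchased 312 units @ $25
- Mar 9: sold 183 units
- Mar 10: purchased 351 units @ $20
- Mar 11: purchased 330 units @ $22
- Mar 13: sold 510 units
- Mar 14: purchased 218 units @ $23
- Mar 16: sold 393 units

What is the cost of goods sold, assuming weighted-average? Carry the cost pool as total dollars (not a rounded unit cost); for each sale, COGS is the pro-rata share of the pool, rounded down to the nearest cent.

COGS = $25,514.55

After Mar 3: 49 on hand, pool $1,127.00 (≈ $23.0000 each)
After Mar 6: 138 on hand, pool $2,996.00 (≈ $21.7101 each)
Mar 7, sell 57: 57/138 × $2,996.00 → $1,237.47
After Mar 8: 393 on hand, pool $9,558.53 (≈ $24.3220 each)
Mar 9, sell 183: 183/393 × $9,558.53 → $4,450.91
After Mar 10: 561 on hand, pool $12,127.62 (≈ $21.6179 each)
After Mar 11: 891 on hand, pool $19,387.62 (≈ $21.7594 each)
Mar 13, sell 510: 510/891 × $19,387.62 → $11,097.29
After Mar 14: 599 on hand, pool $13,304.33 (≈ $22.2109 each)
Mar 16, sell 393: 393/599 × $13,304.33 → $8,728.88
Total COGS = $1,237.47 + $4,450.91 + $11,097.29 + $8,728.88 = $25,514.55
Ending inventory (cost pool remaining) = $4,575.45
Check: goods available $30,090.00 = COGS $25,514.55 + ending $4,575.45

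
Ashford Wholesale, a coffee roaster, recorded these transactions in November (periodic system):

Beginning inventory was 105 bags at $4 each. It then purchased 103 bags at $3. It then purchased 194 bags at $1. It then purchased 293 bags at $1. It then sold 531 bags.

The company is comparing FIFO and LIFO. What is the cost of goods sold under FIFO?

FIFO COGS: 105 @ $4 + 103 @ $3 + 194 @ $1 + 129 @ $1 = $1,052
LIFO COGS: 293 @ $1 + 194 @ $1 + 44 @ $3 = $619

COGS = $1,052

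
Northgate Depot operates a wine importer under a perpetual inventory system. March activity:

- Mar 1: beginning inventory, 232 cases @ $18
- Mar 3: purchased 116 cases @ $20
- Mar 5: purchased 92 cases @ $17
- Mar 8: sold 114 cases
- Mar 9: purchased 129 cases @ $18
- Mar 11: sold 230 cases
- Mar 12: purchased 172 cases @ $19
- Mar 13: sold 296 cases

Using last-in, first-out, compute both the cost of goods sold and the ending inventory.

Mar 8, 114 sold [LIFO — newest first]: 92 @ $17 + 22 @ $20 = $2,004
Mar 11, 230 sold [LIFO — newest first]: 129 @ $18 + 94 @ $20 + 7 @ $18 = $4,328
Mar 13, 296 sold [LIFO — newest first]: 172 @ $19 + 124 @ $18 = $5,500
Total COGS = $2,004 + $4,328 + $5,500 = $11,832
Ending inventory: 101 @ $18 = $1,818
Check: goods available $13,650 = COGS $11,832 + ending $1,818

COGS = $11,832; ending inventory = $1,818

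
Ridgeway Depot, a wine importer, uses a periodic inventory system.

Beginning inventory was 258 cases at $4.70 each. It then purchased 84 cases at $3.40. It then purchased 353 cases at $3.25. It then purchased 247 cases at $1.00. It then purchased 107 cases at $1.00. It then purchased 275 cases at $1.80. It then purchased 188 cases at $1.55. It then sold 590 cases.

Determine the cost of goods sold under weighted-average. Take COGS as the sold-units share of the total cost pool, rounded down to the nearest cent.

Sale 1, sell 590: 590/1512 × $3,785.85 → $1,477.28
Ending inventory (cost pool remaining) = $2,308.57

COGS = $1,477.28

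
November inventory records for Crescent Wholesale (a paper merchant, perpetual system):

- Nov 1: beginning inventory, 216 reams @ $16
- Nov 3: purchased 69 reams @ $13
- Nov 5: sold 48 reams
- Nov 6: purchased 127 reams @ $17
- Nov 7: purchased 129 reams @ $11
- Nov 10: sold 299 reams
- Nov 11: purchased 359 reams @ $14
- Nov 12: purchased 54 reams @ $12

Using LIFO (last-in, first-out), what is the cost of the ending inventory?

Nov 5, 48 sold [LIFO — newest first]: 48 @ $13 = $624
Nov 10, 299 sold [LIFO — newest first]: 129 @ $11 + 127 @ $17 + 21 @ $13 + 22 @ $16 = $4,203
Total COGS = $624 + $4,203 = $4,827
Ending inventory: 194 @ $16 + 359 @ $14 + 54 @ $12 = $8,778

Ending inventory = $8,778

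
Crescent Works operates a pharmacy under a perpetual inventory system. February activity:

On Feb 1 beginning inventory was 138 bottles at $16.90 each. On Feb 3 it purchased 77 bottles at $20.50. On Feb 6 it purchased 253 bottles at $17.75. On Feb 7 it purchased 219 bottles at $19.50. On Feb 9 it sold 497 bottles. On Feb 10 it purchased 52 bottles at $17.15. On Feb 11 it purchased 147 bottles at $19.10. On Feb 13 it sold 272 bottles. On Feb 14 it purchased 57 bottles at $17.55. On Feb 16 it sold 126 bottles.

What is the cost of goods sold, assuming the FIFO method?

COGS = $16,529.40

Feb 9, 497 sold [FIFO — oldest first]: 138 @ $16.90 + 77 @ $20.50 + 253 @ $17.75 + 29 @ $19.50 = $8,966.95
Feb 13, 272 sold [FIFO — oldest first]: 190 @ $19.50 + 52 @ $17.15 + 30 @ $19.10 = $5,169.80
Feb 16, 126 sold [FIFO — oldest first]: 117 @ $19.10 + 9 @ $17.55 = $2,392.65
Total COGS = $8,966.95 + $5,169.80 + $2,392.65 = $16,529.40
Ending inventory: 48 @ $17.55 = $842.40
Check: goods available $17,371.80 = COGS $16,529.40 + ending $842.40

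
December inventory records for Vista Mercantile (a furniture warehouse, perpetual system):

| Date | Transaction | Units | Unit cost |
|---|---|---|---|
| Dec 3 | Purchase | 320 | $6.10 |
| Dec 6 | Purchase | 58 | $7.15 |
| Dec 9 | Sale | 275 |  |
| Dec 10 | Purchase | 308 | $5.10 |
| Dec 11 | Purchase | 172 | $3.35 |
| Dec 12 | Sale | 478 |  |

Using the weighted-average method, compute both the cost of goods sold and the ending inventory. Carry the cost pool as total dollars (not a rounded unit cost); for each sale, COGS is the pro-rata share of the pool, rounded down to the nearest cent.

COGS = $4,010.87; ending inventory = $502.83

After Dec 3: 320 on hand, pool $1,952.00 (≈ $6.1000 each)
After Dec 6: 378 on hand, pool $2,366.70 (≈ $6.2611 each)
Dec 9, sell 275: 275/378 × $2,366.70 → $1,721.80
After Dec 10: 411 on hand, pool $2,215.70 (≈ $5.3910 each)
After Dec 11: 583 on hand, pool $2,791.90 (≈ $4.7889 each)
Dec 12, sell 478: 478/583 × $2,791.90 → $2,289.07
Total COGS = $1,721.80 + $2,289.07 = $4,010.87
Ending inventory (cost pool remaining) = $502.83
Check: goods available $4,513.70 = COGS $4,010.87 + ending $502.83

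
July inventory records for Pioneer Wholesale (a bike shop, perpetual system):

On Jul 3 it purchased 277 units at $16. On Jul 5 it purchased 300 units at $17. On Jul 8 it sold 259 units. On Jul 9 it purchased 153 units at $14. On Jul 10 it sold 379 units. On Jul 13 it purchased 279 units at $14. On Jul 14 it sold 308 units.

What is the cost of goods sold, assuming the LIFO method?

COGS = $14,572

Jul 8, 259 sold [LIFO — newest first]: 259 @ $17 = $4,403
Jul 10, 379 sold [LIFO — newest first]: 153 @ $14 + 41 @ $17 + 185 @ $16 = $5,799
Jul 14, 308 sold [LIFO — newest first]: 279 @ $14 + 29 @ $16 = $4,370
Total COGS = $4,403 + $5,799 + $4,370 = $14,572
Ending inventory: 63 @ $16 = $1,008
Check: goods available $15,580 = COGS $14,572 + ending $1,008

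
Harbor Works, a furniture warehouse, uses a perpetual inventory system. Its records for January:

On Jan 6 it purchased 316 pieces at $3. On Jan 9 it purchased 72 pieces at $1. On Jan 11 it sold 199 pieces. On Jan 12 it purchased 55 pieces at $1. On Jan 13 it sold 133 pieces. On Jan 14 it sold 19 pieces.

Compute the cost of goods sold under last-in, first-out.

Jan 11, 199 sold [LIFO — newest first]: 72 @ $1 + 127 @ $3 = $453
Jan 13, 133 sold [LIFO — newest first]: 55 @ $1 + 78 @ $3 = $289
Jan 14, 19 sold [LIFO — newest first]: 19 @ $3 = $57
Total COGS = $453 + $289 + $57 = $799
Ending inventory: 92 @ $3 = $276

COGS = $799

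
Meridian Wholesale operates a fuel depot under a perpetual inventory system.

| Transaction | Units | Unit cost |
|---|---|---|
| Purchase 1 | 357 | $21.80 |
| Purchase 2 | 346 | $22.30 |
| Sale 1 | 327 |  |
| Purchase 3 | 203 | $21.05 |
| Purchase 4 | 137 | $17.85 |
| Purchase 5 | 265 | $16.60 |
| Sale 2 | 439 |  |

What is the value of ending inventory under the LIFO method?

Sale 1 (327) [LIFO — newest first]: 327 @ $22.30 = $7,292.10
Sale 2 (439) [LIFO — newest first]: 265 @ $16.60 + 137 @ $17.85 + 37 @ $21.05 = $7,623.30
Total COGS = $7,292.10 + $7,623.30 = $14,915.40
Ending inventory: 357 @ $21.80 + 19 @ $22.30 + 166 @ $21.05 = $11,700.60
Check: goods available $26,616.00 = COGS $14,915.40 + ending $11,700.60

Ending inventory = $11,700.60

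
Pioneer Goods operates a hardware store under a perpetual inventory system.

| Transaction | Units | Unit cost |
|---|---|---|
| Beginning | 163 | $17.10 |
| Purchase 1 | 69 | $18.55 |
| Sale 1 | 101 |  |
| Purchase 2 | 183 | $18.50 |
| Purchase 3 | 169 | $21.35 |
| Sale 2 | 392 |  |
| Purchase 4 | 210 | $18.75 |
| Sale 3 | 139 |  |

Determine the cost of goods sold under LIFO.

COGS = $12,111.05

Sale 1 (101) [LIFO — newest first]: 69 @ $18.55 + 32 @ $17.10 = $1,827.15
Sale 2 (392) [LIFO — newest first]: 169 @ $21.35 + 183 @ $18.50 + 40 @ $17.10 = $7,677.65
Sale 3 (139) [LIFO — newest first]: 139 @ $18.75 = $2,606.25
Total COGS = $1,827.15 + $7,677.65 + $2,606.25 = $12,111.05
Ending inventory: 91 @ $17.10 + 71 @ $18.75 = $2,887.35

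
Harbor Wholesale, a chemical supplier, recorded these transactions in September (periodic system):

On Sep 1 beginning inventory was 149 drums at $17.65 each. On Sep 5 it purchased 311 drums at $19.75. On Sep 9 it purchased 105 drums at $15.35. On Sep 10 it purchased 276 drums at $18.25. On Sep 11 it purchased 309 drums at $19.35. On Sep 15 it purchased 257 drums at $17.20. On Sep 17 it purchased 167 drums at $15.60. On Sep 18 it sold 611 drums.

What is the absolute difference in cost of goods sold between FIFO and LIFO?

$579.30

FIFO COGS: 149 @ $17.65 + 311 @ $19.75 + 105 @ $15.35 + 46 @ $18.25 = $11,223.35
LIFO COGS: 167 @ $15.60 + 257 @ $17.20 + 187 @ $19.35 = $10,644.05
Difference = |$11,223.35 − $10,644.05| = $579.30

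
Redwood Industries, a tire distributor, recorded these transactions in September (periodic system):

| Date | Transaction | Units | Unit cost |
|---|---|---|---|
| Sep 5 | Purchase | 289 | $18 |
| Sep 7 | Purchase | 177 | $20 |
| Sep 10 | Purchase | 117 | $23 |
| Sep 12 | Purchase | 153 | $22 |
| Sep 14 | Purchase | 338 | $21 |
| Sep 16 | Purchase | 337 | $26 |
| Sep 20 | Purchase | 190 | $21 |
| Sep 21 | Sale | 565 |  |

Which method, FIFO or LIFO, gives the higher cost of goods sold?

FIFO COGS: 289 @ $18 + 177 @ $20 + 99 @ $23 = $11,019
LIFO COGS: 190 @ $21 + 337 @ $26 + 38 @ $21 = $13,550

LIFO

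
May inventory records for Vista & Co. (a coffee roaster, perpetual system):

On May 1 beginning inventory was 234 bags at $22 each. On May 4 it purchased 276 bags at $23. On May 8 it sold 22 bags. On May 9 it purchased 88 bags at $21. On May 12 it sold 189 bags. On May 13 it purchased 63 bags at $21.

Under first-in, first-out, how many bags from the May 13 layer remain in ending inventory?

May 8, 22 sold [FIFO — oldest first]: 22 @ $22 = $484
May 12, 189 sold [FIFO — oldest first]: 189 @ $22 = $4,158
Total COGS = $484 + $4,158 = $4,642
Ending inventory: 23 @ $22 + 276 @ $23 + 88 @ $21 + 63 @ $21 = $10,025

63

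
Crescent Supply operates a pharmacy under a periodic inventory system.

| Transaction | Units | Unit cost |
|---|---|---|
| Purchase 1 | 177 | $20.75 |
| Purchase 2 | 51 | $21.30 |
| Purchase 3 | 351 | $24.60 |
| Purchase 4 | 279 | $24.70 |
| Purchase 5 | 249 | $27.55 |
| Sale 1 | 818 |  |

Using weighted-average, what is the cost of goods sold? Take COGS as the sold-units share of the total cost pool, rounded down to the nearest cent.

Sale 1, sell 818: 818/1107 × $27,144.90 → $20,058.29
Ending inventory (cost pool remaining) = $7,086.61

COGS = $20,058.29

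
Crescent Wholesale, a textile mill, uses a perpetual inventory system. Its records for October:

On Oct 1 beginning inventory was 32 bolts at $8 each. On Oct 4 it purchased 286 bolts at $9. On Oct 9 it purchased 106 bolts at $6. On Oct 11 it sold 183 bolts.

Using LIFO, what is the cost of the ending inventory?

Oct 11, 183 sold [LIFO — newest first]: 106 @ $6 + 77 @ $9 = $1,329
Ending inventory: 32 @ $8 + 209 @ $9 = $2,137
Check: goods available $3,466 = COGS $1,329 + ending $2,137

Ending inventory = $2,137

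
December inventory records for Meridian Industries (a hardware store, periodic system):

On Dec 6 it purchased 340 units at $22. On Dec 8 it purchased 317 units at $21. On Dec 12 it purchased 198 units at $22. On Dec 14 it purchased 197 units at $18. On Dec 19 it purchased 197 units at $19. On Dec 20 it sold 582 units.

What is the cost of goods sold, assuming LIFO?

Dec 20, 582 sold [LIFO — newest first]: 197 @ $19 + 197 @ $18 + 188 @ $22 = $11,425
Ending inventory: 340 @ $22 + 317 @ $21 + 10 @ $22 = $14,357
Check: goods available $25,782 = COGS $11,425 + ending $14,357

COGS = $11,425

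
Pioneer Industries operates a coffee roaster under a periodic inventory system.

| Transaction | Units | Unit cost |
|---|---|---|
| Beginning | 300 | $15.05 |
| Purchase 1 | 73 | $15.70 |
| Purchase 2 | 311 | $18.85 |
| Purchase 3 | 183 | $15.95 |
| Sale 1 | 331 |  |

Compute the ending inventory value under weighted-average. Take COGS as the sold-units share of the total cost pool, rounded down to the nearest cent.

Ending inventory = $8,928.58

Sale 1, sell 331: 331/867 × $14,442.30 → $5,513.72
Ending inventory (cost pool remaining) = $8,928.58
Check: goods available $14,442.30 = COGS $5,513.72 + ending $8,928.58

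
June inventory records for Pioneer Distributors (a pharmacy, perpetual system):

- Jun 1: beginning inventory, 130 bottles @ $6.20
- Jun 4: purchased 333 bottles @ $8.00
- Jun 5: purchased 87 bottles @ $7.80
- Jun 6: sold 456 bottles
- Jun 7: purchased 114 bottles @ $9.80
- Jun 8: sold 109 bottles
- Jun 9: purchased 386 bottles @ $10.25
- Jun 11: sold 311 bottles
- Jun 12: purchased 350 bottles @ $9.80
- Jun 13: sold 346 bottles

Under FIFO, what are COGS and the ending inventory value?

COGS = $10,907.90; ending inventory = $1,744.40

Jun 6, 456 sold [FIFO — oldest first]: 130 @ $6.20 + 326 @ $8.00 = $3,414.00
Jun 8, 109 sold [FIFO — oldest first]: 7 @ $8.00 + 87 @ $7.80 + 15 @ $9.80 = $881.60
Jun 11, 311 sold [FIFO — oldest first]: 99 @ $9.80 + 212 @ $10.25 = $3,143.20
Jun 13, 346 sold [FIFO — oldest first]: 174 @ $10.25 + 172 @ $9.80 = $3,469.10
Total COGS = $3,414.00 + $881.60 + $3,143.20 + $3,469.10 = $10,907.90
Ending inventory: 178 @ $9.80 = $1,744.40
Check: goods available $12,652.30 = COGS $10,907.90 + ending $1,744.40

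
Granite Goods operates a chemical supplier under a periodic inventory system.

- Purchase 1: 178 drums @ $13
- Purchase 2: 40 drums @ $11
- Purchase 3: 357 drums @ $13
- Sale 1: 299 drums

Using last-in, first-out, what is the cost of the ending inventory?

Ending inventory = $3,508

Sale 1 (299) [LIFO — newest first]: 299 @ $13 = $3,887
Ending inventory: 178 @ $13 + 40 @ $11 + 58 @ $13 = $3,508
Check: goods available $7,395 = COGS $3,887 + ending $3,508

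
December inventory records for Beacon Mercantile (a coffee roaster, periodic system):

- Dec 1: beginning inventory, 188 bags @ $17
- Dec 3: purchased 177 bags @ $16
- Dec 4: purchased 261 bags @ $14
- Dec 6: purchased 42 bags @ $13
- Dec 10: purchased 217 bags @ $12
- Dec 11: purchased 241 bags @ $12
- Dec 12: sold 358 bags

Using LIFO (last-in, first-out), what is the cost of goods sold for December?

COGS = $4,296

Dec 12, 358 sold [LIFO — newest first]: 241 @ $12 + 117 @ $12 = $4,296
Ending inventory: 188 @ $17 + 177 @ $16 + 261 @ $14 + 42 @ $13 + 100 @ $12 = $11,428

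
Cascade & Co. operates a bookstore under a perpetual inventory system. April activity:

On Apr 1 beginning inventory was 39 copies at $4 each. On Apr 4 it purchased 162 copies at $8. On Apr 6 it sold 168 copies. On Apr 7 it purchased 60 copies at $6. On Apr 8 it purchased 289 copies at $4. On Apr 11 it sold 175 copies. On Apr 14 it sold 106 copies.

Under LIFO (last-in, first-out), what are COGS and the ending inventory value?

Apr 6, 168 sold [LIFO — newest first]: 162 @ $8 + 6 @ $4 = $1,320
Apr 11, 175 sold [LIFO — newest first]: 175 @ $4 = $700
Apr 14, 106 sold [LIFO — newest first]: 106 @ $4 = $424
Total COGS = $1,320 + $700 + $424 = $2,444
Ending inventory: 33 @ $4 + 60 @ $6 + 8 @ $4 = $524

COGS = $2,444; ending inventory = $524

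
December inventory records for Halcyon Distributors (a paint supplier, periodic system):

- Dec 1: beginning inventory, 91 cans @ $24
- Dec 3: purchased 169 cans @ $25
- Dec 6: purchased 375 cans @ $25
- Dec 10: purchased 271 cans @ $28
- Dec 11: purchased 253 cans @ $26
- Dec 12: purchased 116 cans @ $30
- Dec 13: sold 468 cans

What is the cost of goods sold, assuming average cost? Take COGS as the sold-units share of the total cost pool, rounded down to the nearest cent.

COGS = $12,270.77

Dec 13, sell 468: 468/1275 × $33,430.00 → $12,270.77
Ending inventory (cost pool remaining) = $21,159.23
Check: goods available $33,430.00 = COGS $12,270.77 + ending $21,159.23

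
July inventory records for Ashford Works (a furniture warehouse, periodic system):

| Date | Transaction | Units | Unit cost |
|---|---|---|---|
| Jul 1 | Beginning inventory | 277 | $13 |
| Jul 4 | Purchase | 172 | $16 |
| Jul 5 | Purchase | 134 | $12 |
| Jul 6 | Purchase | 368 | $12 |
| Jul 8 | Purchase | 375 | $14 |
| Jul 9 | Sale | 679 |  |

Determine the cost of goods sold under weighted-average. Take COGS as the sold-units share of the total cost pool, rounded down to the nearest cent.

Jul 9, sell 679: 679/1326 × $17,627.00 → $9,026.19
Ending inventory (cost pool remaining) = $8,600.81
Check: goods available $17,627.00 = COGS $9,026.19 + ending $8,600.81

COGS = $9,026.19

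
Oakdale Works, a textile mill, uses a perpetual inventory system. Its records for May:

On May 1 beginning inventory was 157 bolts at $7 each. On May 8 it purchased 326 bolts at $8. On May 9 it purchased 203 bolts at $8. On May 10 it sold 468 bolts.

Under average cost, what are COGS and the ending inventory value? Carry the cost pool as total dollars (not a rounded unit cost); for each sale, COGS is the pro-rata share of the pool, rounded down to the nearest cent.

After May 1: 157 on hand, pool $1,099.00 (≈ $7.0000 each)
After May 8: 483 on hand, pool $3,707.00 (≈ $7.6749 each)
After May 9: 686 on hand, pool $5,331.00 (≈ $7.7711 each)
May 10, sell 468: 468/686 × $5,331.00 → $3,636.89
Ending inventory (cost pool remaining) = $1,694.11
Check: goods available $5,331.00 = COGS $3,636.89 + ending $1,694.11

COGS = $3,636.89; ending inventory = $1,694.11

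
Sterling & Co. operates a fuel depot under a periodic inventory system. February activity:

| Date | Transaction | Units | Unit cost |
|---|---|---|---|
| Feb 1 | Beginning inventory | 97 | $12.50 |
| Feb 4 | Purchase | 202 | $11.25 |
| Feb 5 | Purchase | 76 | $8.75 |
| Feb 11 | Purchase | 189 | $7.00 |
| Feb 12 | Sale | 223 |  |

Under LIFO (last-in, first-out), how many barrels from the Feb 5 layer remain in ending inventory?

Feb 12, 223 sold [LIFO — newest first]: 189 @ $7.00 + 34 @ $8.75 = $1,620.50
Ending inventory: 97 @ $12.50 + 202 @ $11.25 + 42 @ $8.75 = $3,852.50
Check: goods available $5,473.00 = COGS $1,620.50 + ending $3,852.50

42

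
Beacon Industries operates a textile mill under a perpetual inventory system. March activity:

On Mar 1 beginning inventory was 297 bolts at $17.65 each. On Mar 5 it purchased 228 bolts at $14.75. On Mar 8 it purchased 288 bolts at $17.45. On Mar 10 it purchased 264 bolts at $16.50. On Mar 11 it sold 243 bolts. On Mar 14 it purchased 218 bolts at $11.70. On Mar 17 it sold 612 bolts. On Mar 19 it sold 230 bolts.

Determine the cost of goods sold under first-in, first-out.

COGS = $18,080.25

Mar 11, 243 sold [FIFO — oldest first]: 243 @ $17.65 = $4,288.95
Mar 17, 612 sold [FIFO — oldest first]: 54 @ $17.65 + 228 @ $14.75 + 288 @ $17.45 + 42 @ $16.50 = $10,034.70
Mar 19, 230 sold [FIFO — oldest first]: 222 @ $16.50 + 8 @ $11.70 = $3,756.60
Total COGS = $4,288.95 + $10,034.70 + $3,756.60 = $18,080.25
Ending inventory: 210 @ $11.70 = $2,457.00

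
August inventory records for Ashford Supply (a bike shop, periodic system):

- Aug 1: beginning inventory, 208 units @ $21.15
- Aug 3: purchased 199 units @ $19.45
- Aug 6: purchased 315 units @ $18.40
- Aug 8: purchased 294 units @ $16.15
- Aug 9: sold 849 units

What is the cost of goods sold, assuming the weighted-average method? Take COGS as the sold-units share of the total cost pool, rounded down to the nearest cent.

Aug 9, sell 849: 849/1016 × $18,813.85 → $15,721.41
Ending inventory (cost pool remaining) = $3,092.44
Check: goods available $18,813.85 = COGS $15,721.41 + ending $3,092.44

COGS = $15,721.41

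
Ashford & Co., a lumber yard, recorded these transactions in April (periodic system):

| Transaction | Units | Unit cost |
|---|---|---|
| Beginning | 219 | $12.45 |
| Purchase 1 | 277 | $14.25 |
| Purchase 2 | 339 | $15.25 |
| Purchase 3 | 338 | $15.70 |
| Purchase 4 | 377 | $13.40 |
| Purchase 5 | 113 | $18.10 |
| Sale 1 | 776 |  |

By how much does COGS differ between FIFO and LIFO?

FIFO COGS: 219 @ $12.45 + 277 @ $14.25 + 280 @ $15.25 = $10,943.80
LIFO COGS: 113 @ $18.10 + 377 @ $13.40 + 286 @ $15.70 = $11,587.30
Difference = |$10,943.80 − $11,587.30| = $643.50

$643.50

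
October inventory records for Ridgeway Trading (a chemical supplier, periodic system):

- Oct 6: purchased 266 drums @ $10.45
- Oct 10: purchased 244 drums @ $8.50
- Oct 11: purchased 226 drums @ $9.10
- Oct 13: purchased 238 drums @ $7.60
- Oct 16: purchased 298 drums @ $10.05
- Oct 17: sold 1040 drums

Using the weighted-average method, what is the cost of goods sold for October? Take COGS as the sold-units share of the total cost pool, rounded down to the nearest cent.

Oct 17, sell 1040: 1040/1272 × $11,714.00 → $9,577.48
Ending inventory (cost pool remaining) = $2,136.52

COGS = $9,577.48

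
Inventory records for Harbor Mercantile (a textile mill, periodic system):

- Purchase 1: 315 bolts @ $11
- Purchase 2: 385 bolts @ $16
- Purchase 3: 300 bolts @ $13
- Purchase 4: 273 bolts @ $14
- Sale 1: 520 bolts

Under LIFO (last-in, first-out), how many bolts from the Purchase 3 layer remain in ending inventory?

Sale 1 (520) [LIFO — newest first]: 273 @ $14 + 247 @ $13 = $7,033
Ending inventory: 315 @ $11 + 385 @ $16 + 53 @ $13 = $10,314

53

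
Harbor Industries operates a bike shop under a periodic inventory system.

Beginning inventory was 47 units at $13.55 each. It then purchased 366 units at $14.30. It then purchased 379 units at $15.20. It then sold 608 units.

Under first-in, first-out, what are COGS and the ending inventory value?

COGS = $8,834.65; ending inventory = $2,796.80

Sale 1 (608) [FIFO — oldest first]: 47 @ $13.55 + 366 @ $14.30 + 195 @ $15.20 = $8,834.65
Ending inventory: 184 @ $15.20 = $2,796.80
Check: goods available $11,631.45 = COGS $8,834.65 + ending $2,796.80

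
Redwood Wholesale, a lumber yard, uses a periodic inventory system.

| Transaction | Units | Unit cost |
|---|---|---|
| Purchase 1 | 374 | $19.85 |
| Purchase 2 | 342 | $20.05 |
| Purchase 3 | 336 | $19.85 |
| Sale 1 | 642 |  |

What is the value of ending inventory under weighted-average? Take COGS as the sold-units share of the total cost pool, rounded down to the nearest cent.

Sale 1, sell 642: 642/1052 × $20,950.60 → $12,785.44
Ending inventory (cost pool remaining) = $8,165.16

Ending inventory = $8,165.16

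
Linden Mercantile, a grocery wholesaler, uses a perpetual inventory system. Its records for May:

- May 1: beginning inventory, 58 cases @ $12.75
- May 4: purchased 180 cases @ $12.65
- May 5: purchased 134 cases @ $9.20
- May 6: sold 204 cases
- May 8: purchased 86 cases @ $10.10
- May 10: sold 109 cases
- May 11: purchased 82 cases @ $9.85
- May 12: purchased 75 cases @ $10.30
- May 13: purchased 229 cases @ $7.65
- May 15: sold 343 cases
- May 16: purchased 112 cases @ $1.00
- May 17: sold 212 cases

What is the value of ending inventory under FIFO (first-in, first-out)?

Ending inventory = $88.00

May 6, 204 sold [FIFO — oldest first]: 58 @ $12.75 + 146 @ $12.65 = $2,586.40
May 10, 109 sold [FIFO — oldest first]: 34 @ $12.65 + 75 @ $9.20 = $1,120.10
May 15, 343 sold [FIFO — oldest first]: 59 @ $9.20 + 86 @ $10.10 + 82 @ $9.85 + 75 @ $10.30 + 41 @ $7.65 = $3,305.25
May 17, 212 sold [FIFO — oldest first]: 188 @ $7.65 + 24 @ $1.00 = $1,462.20
Total COGS = $2,586.40 + $1,120.10 + $3,305.25 + $1,462.20 = $8,473.95
Ending inventory: 88 @ $1.00 = $88.00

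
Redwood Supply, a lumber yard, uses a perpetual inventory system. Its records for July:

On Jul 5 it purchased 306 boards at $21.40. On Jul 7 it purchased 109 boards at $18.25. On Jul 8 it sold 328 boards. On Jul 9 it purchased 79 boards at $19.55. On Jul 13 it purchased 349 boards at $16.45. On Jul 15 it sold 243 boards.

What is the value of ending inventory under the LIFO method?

Jul 8, 328 sold [LIFO — newest first]: 109 @ $18.25 + 219 @ $21.40 = $6,675.85
Jul 15, 243 sold [LIFO — newest first]: 243 @ $16.45 = $3,997.35
Total COGS = $6,675.85 + $3,997.35 = $10,673.20
Ending inventory: 87 @ $21.40 + 79 @ $19.55 + 106 @ $16.45 = $5,149.95
Check: goods available $15,823.15 = COGS $10,673.20 + ending $5,149.95

Ending inventory = $5,149.95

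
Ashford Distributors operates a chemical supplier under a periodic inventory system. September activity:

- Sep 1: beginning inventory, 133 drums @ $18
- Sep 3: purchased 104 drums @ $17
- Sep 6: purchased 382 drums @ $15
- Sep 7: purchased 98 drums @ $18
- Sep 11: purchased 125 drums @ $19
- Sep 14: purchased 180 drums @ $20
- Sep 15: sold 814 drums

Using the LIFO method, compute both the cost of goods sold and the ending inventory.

COGS = $13,962; ending inventory = $3,669

Sep 15, 814 sold [LIFO — newest first]: 180 @ $20 + 125 @ $19 + 98 @ $18 + 382 @ $15 + 29 @ $17 = $13,962
Ending inventory: 133 @ $18 + 75 @ $17 = $3,669
Check: goods available $17,631 = COGS $13,962 + ending $3,669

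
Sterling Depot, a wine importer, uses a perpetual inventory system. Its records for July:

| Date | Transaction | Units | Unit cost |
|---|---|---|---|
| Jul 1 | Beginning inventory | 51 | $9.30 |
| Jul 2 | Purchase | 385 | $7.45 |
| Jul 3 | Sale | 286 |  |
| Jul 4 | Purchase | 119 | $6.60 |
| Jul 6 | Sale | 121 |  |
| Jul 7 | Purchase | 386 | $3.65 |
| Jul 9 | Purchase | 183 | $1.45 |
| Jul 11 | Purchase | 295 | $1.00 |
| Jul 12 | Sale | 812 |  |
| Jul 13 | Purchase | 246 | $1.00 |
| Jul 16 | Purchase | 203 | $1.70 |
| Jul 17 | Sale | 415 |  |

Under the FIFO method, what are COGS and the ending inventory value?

Jul 3, 286 sold [FIFO — oldest first]: 51 @ $9.30 + 235 @ $7.45 = $2,225.05
Jul 6, 121 sold [FIFO — oldest first]: 121 @ $7.45 = $901.45
Jul 12, 812 sold [FIFO — oldest first]: 29 @ $7.45 + 119 @ $6.60 + 386 @ $3.65 + 183 @ $1.45 + 95 @ $1.00 = $2,770.70
Jul 17, 415 sold [FIFO — oldest first]: 200 @ $1.00 + 215 @ $1.00 = $415.00
Total COGS = $2,225.05 + $901.45 + $2,770.70 + $415.00 = $6,312.20
Ending inventory: 31 @ $1.00 + 203 @ $1.70 = $376.10

COGS = $6,312.20; ending inventory = $376.10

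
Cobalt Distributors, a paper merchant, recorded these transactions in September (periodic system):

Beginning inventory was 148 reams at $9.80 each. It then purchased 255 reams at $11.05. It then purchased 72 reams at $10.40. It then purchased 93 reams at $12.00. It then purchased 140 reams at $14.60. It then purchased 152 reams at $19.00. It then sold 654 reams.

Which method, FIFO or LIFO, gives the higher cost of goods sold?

LIFO

FIFO COGS: 148 @ $9.80 + 255 @ $11.05 + 72 @ $10.40 + 93 @ $12.00 + 86 @ $14.60 = $7,388.55
LIFO COGS: 152 @ $19.00 + 140 @ $14.60 + 93 @ $12.00 + 72 @ $10.40 + 197 @ $11.05 = $8,973.65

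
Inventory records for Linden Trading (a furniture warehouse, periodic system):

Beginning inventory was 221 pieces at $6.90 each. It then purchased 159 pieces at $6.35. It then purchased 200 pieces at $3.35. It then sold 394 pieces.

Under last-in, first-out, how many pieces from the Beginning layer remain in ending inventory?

186

Sale 1 (394) [LIFO — newest first]: 200 @ $3.35 + 159 @ $6.35 + 35 @ $6.90 = $1,921.15
Ending inventory: 186 @ $6.90 = $1,283.40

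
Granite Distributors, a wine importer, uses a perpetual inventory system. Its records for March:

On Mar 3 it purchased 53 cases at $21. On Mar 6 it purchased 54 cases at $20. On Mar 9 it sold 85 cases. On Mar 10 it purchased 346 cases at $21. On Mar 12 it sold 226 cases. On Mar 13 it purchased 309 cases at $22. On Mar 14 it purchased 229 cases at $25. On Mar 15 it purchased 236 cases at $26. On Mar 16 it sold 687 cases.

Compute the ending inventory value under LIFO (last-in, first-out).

Ending inventory = $4,896

Mar 9, 85 sold [LIFO — newest first]: 54 @ $20 + 31 @ $21 = $1,731
Mar 12, 226 sold [LIFO — newest first]: 226 @ $21 = $4,746
Mar 16, 687 sold [LIFO — newest first]: 236 @ $26 + 229 @ $25 + 222 @ $22 = $16,745
Total COGS = $1,731 + $4,746 + $16,745 = $23,222
Ending inventory: 22 @ $21 + 120 @ $21 + 87 @ $22 = $4,896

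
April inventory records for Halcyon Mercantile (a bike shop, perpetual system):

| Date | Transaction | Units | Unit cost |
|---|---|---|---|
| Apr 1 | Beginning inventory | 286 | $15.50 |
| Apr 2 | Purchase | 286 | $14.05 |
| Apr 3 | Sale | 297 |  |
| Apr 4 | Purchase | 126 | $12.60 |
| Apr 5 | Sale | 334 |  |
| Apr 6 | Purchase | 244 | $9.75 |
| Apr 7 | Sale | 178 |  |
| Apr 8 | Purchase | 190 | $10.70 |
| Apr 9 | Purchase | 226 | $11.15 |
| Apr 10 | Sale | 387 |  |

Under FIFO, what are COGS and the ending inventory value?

Apr 3, 297 sold [FIFO — oldest first]: 286 @ $15.50 + 11 @ $14.05 = $4,587.55
Apr 5, 334 sold [FIFO — oldest first]: 275 @ $14.05 + 59 @ $12.60 = $4,607.15
Apr 7, 178 sold [FIFO — oldest first]: 67 @ $12.60 + 111 @ $9.75 = $1,926.45
Apr 10, 387 sold [FIFO — oldest first]: 133 @ $9.75 + 190 @ $10.70 + 64 @ $11.15 = $4,043.35
Total COGS = $4,587.55 + $4,607.15 + $1,926.45 + $4,043.35 = $15,164.50
Ending inventory: 162 @ $11.15 = $1,806.30

COGS = $15,164.50; ending inventory = $1,806.30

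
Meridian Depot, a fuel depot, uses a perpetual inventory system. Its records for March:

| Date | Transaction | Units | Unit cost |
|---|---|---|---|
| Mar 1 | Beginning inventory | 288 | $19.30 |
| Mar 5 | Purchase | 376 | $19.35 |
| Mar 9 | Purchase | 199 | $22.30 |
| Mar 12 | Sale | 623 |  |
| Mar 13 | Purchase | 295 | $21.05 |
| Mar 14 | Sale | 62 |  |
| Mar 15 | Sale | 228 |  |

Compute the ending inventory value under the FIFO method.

Mar 12, 623 sold [FIFO — oldest first]: 288 @ $19.30 + 335 @ $19.35 = $12,040.65
Mar 14, 62 sold [FIFO — oldest first]: 41 @ $19.35 + 21 @ $22.30 = $1,261.65
Mar 15, 228 sold [FIFO — oldest first]: 178 @ $22.30 + 50 @ $21.05 = $5,021.90
Total COGS = $12,040.65 + $1,261.65 + $5,021.90 = $18,324.20
Ending inventory: 245 @ $21.05 = $5,157.25

Ending inventory = $5,157.25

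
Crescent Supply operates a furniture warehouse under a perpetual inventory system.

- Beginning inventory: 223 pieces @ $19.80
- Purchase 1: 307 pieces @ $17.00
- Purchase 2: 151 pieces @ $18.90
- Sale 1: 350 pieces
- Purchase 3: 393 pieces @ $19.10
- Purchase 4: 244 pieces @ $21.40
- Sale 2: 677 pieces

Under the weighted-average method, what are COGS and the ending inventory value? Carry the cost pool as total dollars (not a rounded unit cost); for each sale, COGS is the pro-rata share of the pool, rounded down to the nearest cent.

After Beginning: 223 on hand, pool $4,415.40 (≈ $19.8000 each)
After Purchase 1: 530 on hand, pool $9,634.40 (≈ $18.1781 each)
After Purchase 2: 681 on hand, pool $12,488.30 (≈ $18.3382 each)
Sale 1, sell 350: 350/681 × $12,488.30 → $6,418.36
After Purchase 3: 724 on hand, pool $13,576.24 (≈ $18.7517 each)
After Purchase 4: 968 on hand, pool $18,797.84 (≈ $19.4193 each)
Sale 2, sell 677: 677/968 × $18,797.84 → $13,146.83
Total COGS = $6,418.36 + $13,146.83 = $19,565.19
Ending inventory (cost pool remaining) = $5,651.01

COGS = $19,565.19; ending inventory = $5,651.01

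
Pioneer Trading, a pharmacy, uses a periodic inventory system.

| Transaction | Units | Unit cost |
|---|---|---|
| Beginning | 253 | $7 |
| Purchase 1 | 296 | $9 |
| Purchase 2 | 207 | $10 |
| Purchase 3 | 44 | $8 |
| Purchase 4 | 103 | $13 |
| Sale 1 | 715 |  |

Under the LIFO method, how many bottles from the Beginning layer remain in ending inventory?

Sale 1 (715) [LIFO — newest first]: 103 @ $13 + 44 @ $8 + 207 @ $10 + 296 @ $9 + 65 @ $7 = $6,880
Ending inventory: 188 @ $7 = $1,316
Check: goods available $8,196 = COGS $6,880 + ending $1,316

188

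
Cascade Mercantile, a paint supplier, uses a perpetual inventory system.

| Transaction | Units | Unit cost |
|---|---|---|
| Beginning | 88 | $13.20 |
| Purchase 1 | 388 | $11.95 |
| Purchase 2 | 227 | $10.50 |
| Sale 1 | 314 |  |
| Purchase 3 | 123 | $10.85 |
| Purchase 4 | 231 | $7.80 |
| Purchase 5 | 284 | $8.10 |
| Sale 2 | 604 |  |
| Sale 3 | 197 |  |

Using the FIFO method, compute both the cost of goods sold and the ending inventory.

COGS = $11,787.85; ending inventory = $1,830.60

Sale 1 (314) [FIFO — oldest first]: 88 @ $13.20 + 226 @ $11.95 = $3,862.30
Sale 2 (604) [FIFO — oldest first]: 162 @ $11.95 + 227 @ $10.50 + 123 @ $10.85 + 92 @ $7.80 = $6,371.55
Sale 3 (197) [FIFO — oldest first]: 139 @ $7.80 + 58 @ $8.10 = $1,554.00
Total COGS = $3,862.30 + $6,371.55 + $1,554.00 = $11,787.85
Ending inventory: 226 @ $8.10 = $1,830.60
Check: goods available $13,618.45 = COGS $11,787.85 + ending $1,830.60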